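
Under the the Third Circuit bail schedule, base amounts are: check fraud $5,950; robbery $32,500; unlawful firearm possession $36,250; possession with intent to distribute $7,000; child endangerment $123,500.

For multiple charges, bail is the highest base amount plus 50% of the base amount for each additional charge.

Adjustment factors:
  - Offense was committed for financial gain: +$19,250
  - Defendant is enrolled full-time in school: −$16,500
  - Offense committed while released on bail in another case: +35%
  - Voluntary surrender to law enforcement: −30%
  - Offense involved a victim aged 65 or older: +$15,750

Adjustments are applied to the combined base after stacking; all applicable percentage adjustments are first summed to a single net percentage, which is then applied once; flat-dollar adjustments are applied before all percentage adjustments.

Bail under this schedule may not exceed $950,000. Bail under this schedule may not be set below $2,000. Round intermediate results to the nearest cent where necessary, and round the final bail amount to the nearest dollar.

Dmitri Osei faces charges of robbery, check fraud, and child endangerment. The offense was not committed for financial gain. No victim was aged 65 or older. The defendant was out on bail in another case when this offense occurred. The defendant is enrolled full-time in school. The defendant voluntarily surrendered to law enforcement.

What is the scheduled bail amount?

Base amounts from the schedule: robbery $32,500; check fraud $5,950; child endangerment $123,500.
Stacking rule: highest base plus 50% of each additional charge. Highest is child endangerment at $123,500. Additional: $32,500 × 50% = $16,250; $5,950 × 50% = $2,975. Combined base = $123,500 + $19,225 = $142,725.
Defendant is enrolled full-time in school (−$16,500 flat): $142,725 − $16,500 = $126,225.
Net percentage adjustment: +35% −30% = +5%. $126,225 × 1.05 = $132,536.25.
$132,536.25 is within the $950,000 maximum.
$132,536.25 is at or above the $2,000 minimum.
Rounded to the nearest dollar: $132,536.

$132,536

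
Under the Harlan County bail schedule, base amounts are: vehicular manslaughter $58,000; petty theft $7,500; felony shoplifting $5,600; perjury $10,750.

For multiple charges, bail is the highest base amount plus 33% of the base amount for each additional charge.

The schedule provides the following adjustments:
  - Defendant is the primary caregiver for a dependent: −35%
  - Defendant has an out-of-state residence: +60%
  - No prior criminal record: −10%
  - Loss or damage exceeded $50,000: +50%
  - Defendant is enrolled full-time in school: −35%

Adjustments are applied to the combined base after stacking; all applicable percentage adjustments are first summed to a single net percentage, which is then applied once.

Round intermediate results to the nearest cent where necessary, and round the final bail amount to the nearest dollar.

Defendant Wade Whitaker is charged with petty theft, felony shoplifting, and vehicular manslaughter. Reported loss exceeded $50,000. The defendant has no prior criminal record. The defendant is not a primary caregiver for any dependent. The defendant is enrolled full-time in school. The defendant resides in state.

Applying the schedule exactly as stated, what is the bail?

Base amounts from the schedule: petty theft $7,500; felony shoplifting $5,600; vehicular manslaughter $58,000.
Stacking rule: highest base plus 33% of each additional charge. Highest is vehicular manslaughter at $58,000. Additional: $7,500 × 33% = $2,475; $5,600 × 33% = $1,848. Combined base = $58,000 + $4,323 = $62,323.
Net percentage adjustment: −10% +50% −35% = +5%. $62,323 × 1.05 = $65,439.15.
Rounded to the nearest dollar: $65,439.

$65,439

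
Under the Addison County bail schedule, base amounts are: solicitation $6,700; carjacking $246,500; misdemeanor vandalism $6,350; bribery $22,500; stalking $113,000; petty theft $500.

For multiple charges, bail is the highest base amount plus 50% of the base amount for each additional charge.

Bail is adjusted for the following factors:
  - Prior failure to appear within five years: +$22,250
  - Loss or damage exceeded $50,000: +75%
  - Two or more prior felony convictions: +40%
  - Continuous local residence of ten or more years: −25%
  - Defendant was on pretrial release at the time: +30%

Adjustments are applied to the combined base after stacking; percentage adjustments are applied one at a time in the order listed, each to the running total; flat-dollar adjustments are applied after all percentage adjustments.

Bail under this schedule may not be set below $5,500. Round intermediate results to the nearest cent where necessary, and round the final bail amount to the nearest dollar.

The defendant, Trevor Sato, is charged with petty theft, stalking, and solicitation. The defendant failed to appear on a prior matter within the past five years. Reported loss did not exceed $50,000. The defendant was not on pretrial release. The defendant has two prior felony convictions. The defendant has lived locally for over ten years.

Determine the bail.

$144,680

Base amounts from the schedule: petty theft $500; stalking $113,000; solicitation $6,700.
Stacking rule: highest base plus 50% of each additional charge. Highest is stalking at $113,000. Additional: $500 × 50% = $250; $6,700 × 50% = $3,350. Combined base = $113,000 + $3,600 = $116,600.
Two or more prior felony convictions (+40%): $116,600 × 1.4 = $163,240.
Continuous local residence of ten or more years (−25%): $163,240 × 0.75 = $122,430.
Prior failure to appear within five years (+$22,250 flat): $122,430 + $22,250 = $144,680.
$144,680 is at or above the $5,500 minimum.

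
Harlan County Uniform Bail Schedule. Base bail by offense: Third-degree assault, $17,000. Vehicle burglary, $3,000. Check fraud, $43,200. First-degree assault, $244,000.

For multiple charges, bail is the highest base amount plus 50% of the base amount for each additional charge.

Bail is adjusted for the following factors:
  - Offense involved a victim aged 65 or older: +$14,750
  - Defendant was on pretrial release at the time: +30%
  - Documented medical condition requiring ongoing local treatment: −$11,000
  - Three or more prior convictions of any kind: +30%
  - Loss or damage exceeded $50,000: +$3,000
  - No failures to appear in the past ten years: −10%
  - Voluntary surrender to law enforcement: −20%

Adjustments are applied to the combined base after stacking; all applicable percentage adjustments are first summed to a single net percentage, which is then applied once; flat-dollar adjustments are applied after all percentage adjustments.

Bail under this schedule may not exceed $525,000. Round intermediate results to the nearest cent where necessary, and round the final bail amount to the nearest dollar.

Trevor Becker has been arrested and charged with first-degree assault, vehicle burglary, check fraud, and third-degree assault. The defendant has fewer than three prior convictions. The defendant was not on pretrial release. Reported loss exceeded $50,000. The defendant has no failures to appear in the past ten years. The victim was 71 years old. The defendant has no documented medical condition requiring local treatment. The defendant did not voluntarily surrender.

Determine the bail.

$265,790

Base amounts from the schedule: first-degree assault $244,000; vehicle burglary $3,000; check fraud $43,200; third-degree assault $17,000.
Stacking rule: highest base plus 50% of each additional charge. Highest is first-degree assault at $244,000. Additional: $3,000 × 50% = $1,500; $43,200 × 50% = $21,600; $17,000 × 50% = $8,500. Combined base = $244,000 + $31,600 = $275,600.
No failures to appear in the past ten years (−10%): $275,600 × 0.9 = $248,040.
Offense involved a victim aged 65 or older (+$14,750 flat): $248,040 + $14,750 = $262,790.
Loss or damage exceeded $50,000 (+$3,000 flat): $262,790 + $3,000 = $265,790.
$265,790 is within the $525,000 maximum.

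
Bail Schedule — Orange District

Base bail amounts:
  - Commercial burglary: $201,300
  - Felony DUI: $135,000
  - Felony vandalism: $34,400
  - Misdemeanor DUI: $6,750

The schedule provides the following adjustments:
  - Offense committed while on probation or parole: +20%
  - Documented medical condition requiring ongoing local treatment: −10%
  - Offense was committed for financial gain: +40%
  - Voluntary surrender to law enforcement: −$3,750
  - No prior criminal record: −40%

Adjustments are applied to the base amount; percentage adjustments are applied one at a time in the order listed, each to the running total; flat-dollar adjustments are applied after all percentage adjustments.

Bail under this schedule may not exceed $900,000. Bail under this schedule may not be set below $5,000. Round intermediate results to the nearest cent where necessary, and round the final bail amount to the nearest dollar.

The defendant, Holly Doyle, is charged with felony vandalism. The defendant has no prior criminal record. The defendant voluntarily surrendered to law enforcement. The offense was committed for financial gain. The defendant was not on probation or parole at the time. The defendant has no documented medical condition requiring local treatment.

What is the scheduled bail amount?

$25,146

Base amounts from the schedule: felony vandalism $34,400.
Single charge. Combined base = $34,400.
Offense was committed for financial gain (+40%): $34,400 × 1.4 = $48,160.
No prior criminal record (−40%): $48,160 × 0.6 = $28,896.
Voluntary surrender to law enforcement (−$3,750 flat): $28,896 − $3,750 = $25,146.
$25,146 is within the $900,000 maximum.
$25,146 is at or above the $5,000 minimum.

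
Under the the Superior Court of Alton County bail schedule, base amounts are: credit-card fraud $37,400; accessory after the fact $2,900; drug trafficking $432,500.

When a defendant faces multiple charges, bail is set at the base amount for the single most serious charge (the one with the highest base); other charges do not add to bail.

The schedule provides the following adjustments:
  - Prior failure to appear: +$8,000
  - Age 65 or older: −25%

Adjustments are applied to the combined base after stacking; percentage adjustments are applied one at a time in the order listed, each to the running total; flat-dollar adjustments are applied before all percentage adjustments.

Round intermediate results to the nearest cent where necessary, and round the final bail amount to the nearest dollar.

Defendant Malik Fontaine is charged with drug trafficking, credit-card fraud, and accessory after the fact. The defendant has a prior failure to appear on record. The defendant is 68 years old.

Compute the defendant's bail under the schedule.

Base amounts from the schedule: drug trafficking $432,500; credit-card fraud $37,400; accessory after the fact $2,900.
Stacking rule: use the highest base only. Highest is drug trafficking at $432,500. Combined base = $432,500.
Prior failure to appear (+$8,000 flat): $432,500 + $8,000 = $440,500.
Age 65 or older (−25%): $440,500 × 0.75 = $330,375.

$330,375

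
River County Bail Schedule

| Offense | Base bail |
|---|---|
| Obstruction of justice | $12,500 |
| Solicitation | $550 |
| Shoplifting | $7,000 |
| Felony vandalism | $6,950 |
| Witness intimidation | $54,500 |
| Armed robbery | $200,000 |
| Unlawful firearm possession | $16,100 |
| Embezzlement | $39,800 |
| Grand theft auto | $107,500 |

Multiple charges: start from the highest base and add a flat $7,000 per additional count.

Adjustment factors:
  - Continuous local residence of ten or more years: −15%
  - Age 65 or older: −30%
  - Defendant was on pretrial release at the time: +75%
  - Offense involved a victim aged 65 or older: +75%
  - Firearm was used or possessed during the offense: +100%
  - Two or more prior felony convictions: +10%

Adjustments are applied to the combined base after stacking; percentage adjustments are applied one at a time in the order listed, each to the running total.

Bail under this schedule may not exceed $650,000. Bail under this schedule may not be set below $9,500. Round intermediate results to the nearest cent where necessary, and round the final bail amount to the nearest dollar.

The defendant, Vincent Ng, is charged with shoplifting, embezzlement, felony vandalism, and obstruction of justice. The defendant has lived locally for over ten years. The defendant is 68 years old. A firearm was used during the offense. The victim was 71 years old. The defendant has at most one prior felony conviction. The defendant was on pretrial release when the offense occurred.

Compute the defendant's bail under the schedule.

$221,578

Base amounts from the schedule: shoplifting $7,000; embezzlement $39,800; felony vandalism $6,950; obstruction of justice $12,500.
Stacking rule: highest base plus $7,000 per additional charge. Highest is embezzlement at $39,800; 3 additional charges → +$21,000. Combined base = $60,800.
Continuous local residence of ten or more years (−15%): $60,800 × 0.85 = $51,680.
Age 65 or older (−30%): $51,680 × 0.7 = $36,176.
Defendant was on pretrial release at the time (+75%): $36,176 × 1.75 = $63,308.
Offense involved a victim aged 65 or older (+75%): $63,308 × 1.75 = $110,789.
Firearm was used or possessed during the offense (+100%): $110,789 × 2 = $221,578.
$221,578 is within the $650,000 maximum.
$221,578 is at or above the $9,500 minimum.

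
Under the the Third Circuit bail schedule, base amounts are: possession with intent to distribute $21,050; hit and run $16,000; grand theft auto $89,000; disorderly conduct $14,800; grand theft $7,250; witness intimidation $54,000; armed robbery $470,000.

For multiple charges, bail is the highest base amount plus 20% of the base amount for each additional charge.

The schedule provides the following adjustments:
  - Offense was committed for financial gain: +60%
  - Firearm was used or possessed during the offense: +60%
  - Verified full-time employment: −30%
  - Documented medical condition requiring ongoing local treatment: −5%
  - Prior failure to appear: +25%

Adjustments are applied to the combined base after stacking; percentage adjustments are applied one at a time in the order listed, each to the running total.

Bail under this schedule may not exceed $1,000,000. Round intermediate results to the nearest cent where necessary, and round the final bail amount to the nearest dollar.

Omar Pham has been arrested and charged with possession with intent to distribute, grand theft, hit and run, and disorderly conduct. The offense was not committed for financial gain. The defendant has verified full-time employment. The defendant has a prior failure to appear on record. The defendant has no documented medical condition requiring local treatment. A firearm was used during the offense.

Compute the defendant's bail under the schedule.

Base amounts from the schedule: possession with intent to distribute $21,050; grand theft $7,250; hit and run $16,000; disorderly conduct $14,800.
Stacking rule: highest base plus 20% of each additional charge. Highest is possession with intent to distribute at $21,050. Additional: $7,250 × 20% = $1,450; $16,000 × 20% = $3,200; $14,800 × 20% = $2,960. Combined base = $21,050 + $7,610 = $28,660.
Firearm was used or possessed during the offense (+60%): $28,660 × 1.6 = $45,856.
Verified full-time employment (−30%): $45,856 × 0.7 = $32,099.20.
Prior failure to appear (+25%): $32,099.20 × 1.25 = $40,124.
$40,124 is within the $1,000,000 maximum.

$40,124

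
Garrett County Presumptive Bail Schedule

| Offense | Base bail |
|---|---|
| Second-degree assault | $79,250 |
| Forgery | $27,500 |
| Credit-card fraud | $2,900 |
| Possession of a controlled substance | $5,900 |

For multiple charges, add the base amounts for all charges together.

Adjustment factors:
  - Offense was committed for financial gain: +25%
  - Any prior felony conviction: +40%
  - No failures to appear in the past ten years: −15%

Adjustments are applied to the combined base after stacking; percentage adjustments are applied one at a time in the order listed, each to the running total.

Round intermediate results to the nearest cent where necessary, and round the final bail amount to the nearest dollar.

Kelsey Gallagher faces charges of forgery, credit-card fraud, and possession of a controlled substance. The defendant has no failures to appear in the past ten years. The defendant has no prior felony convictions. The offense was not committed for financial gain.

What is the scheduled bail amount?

Base amounts from the schedule: forgery $27,500; credit-card fraud $2,900; possession of a controlled substance $5,900.
Stacking rule: sum of all bases. $27,500 + $2,900 + $5,900 = $36,300.
No failures to appear in the past ten years (−15%): $36,300 × 0.85 = $30,855.

$30,855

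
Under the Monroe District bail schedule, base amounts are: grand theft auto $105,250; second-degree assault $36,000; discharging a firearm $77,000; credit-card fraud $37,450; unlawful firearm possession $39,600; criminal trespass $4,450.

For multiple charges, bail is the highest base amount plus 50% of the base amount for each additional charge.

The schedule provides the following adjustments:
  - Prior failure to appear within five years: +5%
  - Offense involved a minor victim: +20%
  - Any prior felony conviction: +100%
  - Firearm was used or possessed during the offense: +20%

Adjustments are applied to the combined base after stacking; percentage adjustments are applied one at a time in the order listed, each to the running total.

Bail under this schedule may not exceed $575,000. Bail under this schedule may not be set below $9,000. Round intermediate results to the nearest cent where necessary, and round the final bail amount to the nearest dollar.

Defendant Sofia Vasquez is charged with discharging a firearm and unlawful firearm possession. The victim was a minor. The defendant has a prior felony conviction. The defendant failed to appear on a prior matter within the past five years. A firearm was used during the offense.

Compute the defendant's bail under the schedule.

Base amounts from the schedule: discharging a firearm $77,000; unlawful firearm possession $39,600.
Stacking rule: highest base plus 50% of each additional charge. Highest is discharging a firearm at $77,000. Additional: $39,600 × 50% = $19,800. Combined base = $77,000 + $19,800 = $96,800.
Prior failure to appear within five years (+5%): $96,800 × 1.05 = $101,640.
Offense involved a minor victim (+20%): $101,640 × 1.2 = $121,968.
Any prior felony conviction (+100%): $121,968 × 2 = $243,936.
Firearm was used or possessed during the offense (+20%): $243,936 × 1.2 = $292,723.20.
$292,723.20 is within the $575,000 maximum.
$292,723.20 is at or above the $9,000 minimum.
Rounded to the nearest dollar: $292,723.

$292,723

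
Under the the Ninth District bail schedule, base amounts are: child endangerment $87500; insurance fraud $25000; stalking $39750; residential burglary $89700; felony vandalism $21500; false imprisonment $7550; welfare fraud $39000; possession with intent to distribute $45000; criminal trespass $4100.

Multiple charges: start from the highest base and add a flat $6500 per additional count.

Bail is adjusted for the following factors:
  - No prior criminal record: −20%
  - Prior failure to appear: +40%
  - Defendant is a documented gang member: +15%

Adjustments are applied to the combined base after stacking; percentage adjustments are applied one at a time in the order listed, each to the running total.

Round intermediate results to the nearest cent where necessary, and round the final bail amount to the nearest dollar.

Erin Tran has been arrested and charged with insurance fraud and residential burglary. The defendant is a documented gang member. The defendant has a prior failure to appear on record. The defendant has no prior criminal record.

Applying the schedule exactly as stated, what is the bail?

$123906

Base amounts from the schedule: insurance fraud $25000; residential burglary $89700.
Stacking rule: highest base plus $6500 per additional charge. Highest is residential burglary at $89700; 1 additional charge → +$6500. Combined base = $96200.
No prior criminal record (−20%): $96200 × 0.8 = $76960.
Prior failure to appear (+40%): $76960 × 1.4 = $107744.
Defendant is a documented gang member (+15%): $107744 × 1.15 = $123905.60.
Rounded to the nearest dollar: $123906.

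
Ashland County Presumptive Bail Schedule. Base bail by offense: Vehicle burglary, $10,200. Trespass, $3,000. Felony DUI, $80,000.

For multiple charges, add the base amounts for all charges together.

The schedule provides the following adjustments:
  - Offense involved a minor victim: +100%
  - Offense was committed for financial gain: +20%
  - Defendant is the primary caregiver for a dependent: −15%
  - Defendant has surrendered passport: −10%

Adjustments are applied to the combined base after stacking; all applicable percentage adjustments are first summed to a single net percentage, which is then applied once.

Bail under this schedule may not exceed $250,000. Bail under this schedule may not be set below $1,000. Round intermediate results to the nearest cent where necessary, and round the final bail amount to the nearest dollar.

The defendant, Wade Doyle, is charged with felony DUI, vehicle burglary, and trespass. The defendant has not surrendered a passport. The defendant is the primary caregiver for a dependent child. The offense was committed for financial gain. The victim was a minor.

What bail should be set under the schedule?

$191,060

Base amounts from the schedule: felony DUI $80,000; vehicle burglary $10,200; trespass $3,000.
Stacking rule: sum of all bases. $80,000 + $10,200 + $3,000 = $93,200.
Net percentage adjustment: +100% +20% −15% = +105%. $93,200 × 2.05 = $191,060.
$191,060 is within the $250,000 maximum.
$191,060 is at or above the $1,000 minimum.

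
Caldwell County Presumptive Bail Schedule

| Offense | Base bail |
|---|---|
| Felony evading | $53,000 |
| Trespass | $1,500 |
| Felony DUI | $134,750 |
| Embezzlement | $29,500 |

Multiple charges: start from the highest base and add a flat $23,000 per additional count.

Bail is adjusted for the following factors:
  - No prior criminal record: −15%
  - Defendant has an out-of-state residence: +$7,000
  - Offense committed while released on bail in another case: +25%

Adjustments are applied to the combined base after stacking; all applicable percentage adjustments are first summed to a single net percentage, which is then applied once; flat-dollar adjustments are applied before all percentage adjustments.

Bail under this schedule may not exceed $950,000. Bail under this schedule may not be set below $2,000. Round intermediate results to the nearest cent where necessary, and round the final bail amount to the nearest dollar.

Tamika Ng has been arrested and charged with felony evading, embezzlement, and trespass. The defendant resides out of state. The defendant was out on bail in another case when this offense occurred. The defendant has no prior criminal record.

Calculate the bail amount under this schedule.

$116,600

Base amounts from the schedule: felony evading $53,000; embezzlement $29,500; trespass $1,500.
Stacking rule: highest base plus $23,000 per additional charge. Highest is felony evading at $53,000; 2 additional charges → +$46,000. Combined base = $99,000.
Defendant has an out-of-state residence (+$7,000 flat): $99,000 + $7,000 = $106,000.
Net percentage adjustment: −15% +25% = +10%. $106,000 × 1.1 = $116,600.
$116,600 is within the $950,000 maximum.
$116,600 is at or above the $2,000 minimum.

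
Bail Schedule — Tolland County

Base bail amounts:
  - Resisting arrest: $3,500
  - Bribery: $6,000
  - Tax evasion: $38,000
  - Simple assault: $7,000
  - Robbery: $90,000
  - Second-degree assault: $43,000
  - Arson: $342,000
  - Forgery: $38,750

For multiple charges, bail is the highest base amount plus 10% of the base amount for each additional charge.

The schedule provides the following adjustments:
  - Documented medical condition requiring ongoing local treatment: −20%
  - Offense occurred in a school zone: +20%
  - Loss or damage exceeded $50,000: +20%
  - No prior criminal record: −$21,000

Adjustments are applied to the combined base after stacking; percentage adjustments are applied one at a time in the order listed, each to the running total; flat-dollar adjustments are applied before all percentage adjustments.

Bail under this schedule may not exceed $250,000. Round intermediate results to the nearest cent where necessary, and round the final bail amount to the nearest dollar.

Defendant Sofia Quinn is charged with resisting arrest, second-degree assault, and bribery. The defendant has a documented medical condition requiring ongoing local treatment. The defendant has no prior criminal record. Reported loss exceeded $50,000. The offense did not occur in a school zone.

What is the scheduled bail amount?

$22,032

Base amounts from the schedule: resisting arrest $3,500; second-degree assault $43,000; bribery $6,000.
Stacking rule: highest base plus 10% of each additional charge. Highest is second-degree assault at $43,000. Additional: $3,500 × 10% = $350; $6,000 × 10% = $600. Combined base = $43,000 + $950 = $43,950.
No prior criminal record (−$21,000 flat): $43,950 − $21,000 = $22,950.
Documented medical condition requiring ongoing local treatment (−20%): $22,950 × 0.8 = $18,360.
Loss or damage exceeded $50,000 (+20%): $18,360 × 1.2 = $22,032.
$22,032 is within the $250,000 maximum.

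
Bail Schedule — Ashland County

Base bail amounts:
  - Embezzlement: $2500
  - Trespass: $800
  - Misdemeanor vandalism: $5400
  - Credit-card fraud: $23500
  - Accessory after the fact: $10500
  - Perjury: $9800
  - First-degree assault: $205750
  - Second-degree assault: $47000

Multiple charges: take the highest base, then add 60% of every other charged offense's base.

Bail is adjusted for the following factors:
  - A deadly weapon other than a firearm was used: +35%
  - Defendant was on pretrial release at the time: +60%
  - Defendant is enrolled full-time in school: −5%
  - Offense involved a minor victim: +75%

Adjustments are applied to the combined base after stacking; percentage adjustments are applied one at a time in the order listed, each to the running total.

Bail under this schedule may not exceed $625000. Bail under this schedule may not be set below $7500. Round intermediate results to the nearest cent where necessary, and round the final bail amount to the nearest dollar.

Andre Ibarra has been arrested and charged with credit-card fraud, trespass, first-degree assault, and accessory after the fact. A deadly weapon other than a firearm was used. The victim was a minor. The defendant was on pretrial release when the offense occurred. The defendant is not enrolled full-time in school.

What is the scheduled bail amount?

$625000

Base amounts from the schedule: credit-card fraud $23500; trespass $800; first-degree assault $205750; accessory after the fact $10500.
Stacking rule: highest base plus 60% of each additional charge. Highest is first-degree assault at $205750. Additional: $23500 × 60% = $14100; $800 × 60% = $480; $10500 × 60% = $6300. Combined base = $205750 + $20880 = $226630.
A deadly weapon other than a firearm was used (+35%): $226630 × 1.35 = $305950.50.
Defendant was on pretrial release at the time (+60%): $305950.50 × 1.6 = $489520.80.
Offense involved a minor victim (+75%): $489520.80 × 1.75 = $856661.40.
Result $856661.40 exceeds the maximum of $625000; bail is capped at $625000.
$625000 is at or above the $7500 minimum.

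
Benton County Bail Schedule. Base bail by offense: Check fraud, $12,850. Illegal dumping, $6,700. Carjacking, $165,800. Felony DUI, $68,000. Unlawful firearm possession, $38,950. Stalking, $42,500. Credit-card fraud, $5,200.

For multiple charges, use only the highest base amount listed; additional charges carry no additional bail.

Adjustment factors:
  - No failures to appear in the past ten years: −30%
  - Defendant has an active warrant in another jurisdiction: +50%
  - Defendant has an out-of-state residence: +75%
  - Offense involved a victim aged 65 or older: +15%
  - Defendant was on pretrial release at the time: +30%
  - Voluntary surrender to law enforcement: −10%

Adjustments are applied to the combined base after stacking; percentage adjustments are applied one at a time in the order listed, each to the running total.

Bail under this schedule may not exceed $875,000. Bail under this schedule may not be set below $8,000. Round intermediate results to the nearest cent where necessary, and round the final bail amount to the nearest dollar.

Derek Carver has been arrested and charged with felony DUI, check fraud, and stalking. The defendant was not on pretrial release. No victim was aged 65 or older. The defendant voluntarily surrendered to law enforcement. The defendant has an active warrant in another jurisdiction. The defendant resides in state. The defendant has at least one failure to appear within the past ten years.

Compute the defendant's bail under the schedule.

$91,800

Base amounts from the schedule: felony DUI $68,000; check fraud $12,850; stalking $42,500.
Stacking rule: use the highest base only. Highest is felony DUI at $68,000. Combined base = $68,000.
Defendant has an active warrant in another jurisdiction (+50%): $68,000 × 1.5 = $102,000.
Voluntary surrender to law enforcement (−10%): $102,000 × 0.9 = $91,800.
$91,800 is within the $875,000 maximum.
$91,800 is at or above the $8,000 minimum.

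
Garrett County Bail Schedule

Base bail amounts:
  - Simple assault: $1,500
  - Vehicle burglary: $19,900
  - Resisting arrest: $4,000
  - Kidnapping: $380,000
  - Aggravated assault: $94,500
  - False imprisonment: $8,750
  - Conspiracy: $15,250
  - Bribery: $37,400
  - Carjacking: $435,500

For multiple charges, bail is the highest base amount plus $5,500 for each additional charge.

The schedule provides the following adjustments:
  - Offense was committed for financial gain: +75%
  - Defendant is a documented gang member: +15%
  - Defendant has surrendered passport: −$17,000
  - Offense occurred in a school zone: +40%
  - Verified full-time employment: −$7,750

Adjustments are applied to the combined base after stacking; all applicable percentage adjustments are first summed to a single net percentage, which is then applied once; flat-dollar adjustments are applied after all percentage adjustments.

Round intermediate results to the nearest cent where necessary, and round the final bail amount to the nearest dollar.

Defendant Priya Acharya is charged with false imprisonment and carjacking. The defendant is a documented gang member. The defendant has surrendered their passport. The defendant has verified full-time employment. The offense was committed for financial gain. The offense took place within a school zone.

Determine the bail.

$989,550

Base amounts from the schedule: false imprisonment $8,750; carjacking $435,500.
Stacking rule: highest base plus $5,500 per additional charge. Highest is carjacking at $435,500; 1 additional charge → +$5,500. Combined base = $441,000.
Net percentage adjustment: +75% +15% +40% = +130%. $441,000 × 2.3 = $1,014,300.
Defendant has surrendered passport (−$17,000 flat): $1,014,300 − $17,000 = $997,300.
Verified full-time employment (−$7,750 flat): $997,300 − $7,750 = $989,550.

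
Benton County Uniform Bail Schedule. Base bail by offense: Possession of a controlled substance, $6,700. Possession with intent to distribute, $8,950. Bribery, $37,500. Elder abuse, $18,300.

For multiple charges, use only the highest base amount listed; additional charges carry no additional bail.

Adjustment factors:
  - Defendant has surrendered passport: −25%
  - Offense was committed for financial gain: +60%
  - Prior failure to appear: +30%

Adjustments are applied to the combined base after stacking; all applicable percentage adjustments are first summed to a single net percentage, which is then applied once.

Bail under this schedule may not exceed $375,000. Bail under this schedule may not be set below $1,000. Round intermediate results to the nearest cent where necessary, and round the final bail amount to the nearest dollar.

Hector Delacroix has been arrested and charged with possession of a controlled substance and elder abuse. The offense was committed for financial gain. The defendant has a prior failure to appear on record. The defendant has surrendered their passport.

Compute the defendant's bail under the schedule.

Base amounts from the schedule: possession of a controlled substance $6,700; elder abuse $18,300.
Stacking rule: use the highest base only. Highest is elder abuse at $18,300. Combined base = $18,300.
Net percentage adjustment: −25% +60% +30% = +65%. $18,300 × 1.65 = $30,195.
$30,195 is within the $375,000 maximum.
$30,195 is at or above the $1,000 minimum.

$30,195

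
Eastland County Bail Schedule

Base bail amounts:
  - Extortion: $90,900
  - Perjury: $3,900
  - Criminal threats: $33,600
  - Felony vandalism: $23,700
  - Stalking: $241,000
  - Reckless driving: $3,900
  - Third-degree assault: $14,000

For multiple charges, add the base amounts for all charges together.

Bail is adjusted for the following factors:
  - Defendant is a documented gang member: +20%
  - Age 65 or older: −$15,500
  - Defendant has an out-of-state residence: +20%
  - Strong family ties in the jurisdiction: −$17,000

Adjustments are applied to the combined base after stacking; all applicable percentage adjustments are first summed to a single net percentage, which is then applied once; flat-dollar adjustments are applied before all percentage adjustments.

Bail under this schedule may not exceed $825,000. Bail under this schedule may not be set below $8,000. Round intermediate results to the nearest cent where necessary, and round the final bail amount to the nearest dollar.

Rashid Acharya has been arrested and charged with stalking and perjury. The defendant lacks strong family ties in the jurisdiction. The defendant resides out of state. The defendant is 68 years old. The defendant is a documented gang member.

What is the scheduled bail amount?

$321,160

Base amounts from the schedule: stalking $241,000; perjury $3,900.
Stacking rule: sum of all bases. $241,000 + $3,900 = $244,900.
Age 65 or older (−$15,500 flat): $244,900 − $15,500 = $229,400.
Net percentage adjustment: +20% +20% = +40%. $229,400 × 1.4 = $321,160.
$321,160 is within the $825,000 maximum.
$321,160 is at or above the $8,000 minimum.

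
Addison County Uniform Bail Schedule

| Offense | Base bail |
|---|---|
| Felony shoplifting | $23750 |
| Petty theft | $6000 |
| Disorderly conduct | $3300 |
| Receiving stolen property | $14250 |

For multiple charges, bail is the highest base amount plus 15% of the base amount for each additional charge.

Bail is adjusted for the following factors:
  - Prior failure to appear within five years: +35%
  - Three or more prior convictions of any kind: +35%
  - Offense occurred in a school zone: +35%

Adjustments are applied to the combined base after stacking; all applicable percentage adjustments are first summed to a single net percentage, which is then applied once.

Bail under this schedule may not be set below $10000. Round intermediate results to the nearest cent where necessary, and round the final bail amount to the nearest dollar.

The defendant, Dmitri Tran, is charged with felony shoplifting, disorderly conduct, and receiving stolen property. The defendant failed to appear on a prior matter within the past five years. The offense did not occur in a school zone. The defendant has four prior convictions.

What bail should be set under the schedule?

$44850

Base amounts from the schedule: felony shoplifting $23750; disorderly conduct $3300; receiving stolen property $14250.
Stacking rule: highest base plus 15% of each additional charge. Highest is felony shoplifting at $23750. Additional: $3300 × 15% = $495; $14250 × 15% = $2137.50. Combined base = $23750 + $2632.50 = $26382.50.
Net percentage adjustment: +35% +35% = +70%. $26382.50 × 1.7 = $44850.25.
$44850.25 is at or above the $10000 minimum.
Rounded to the nearest dollar: $44850.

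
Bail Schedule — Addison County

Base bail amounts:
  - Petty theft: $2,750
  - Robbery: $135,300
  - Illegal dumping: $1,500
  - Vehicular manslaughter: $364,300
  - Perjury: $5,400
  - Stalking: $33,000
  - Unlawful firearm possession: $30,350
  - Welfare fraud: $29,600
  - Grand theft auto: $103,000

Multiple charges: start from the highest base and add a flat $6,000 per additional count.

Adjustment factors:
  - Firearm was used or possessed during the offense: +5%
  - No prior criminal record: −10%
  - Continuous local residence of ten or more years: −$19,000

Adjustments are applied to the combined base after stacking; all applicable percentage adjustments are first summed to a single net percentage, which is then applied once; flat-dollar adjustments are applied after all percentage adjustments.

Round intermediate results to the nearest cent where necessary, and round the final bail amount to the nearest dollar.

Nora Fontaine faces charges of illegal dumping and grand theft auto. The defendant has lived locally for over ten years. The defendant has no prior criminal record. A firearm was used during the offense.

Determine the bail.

Base amounts from the schedule: illegal dumping $1,500; grand theft auto $103,000.
Stacking rule: highest base plus $6,000 per additional charge. Highest is grand theft auto at $103,000; 1 additional charge → +$6,000. Combined base = $109,000.
Net percentage adjustment: +5% −10% = −5%. $109,000 × 0.95 = $103,550.
Continuous local residence of ten or more years (−$19,000 flat): $103,550 − $19,000 = $84,550.

$84,550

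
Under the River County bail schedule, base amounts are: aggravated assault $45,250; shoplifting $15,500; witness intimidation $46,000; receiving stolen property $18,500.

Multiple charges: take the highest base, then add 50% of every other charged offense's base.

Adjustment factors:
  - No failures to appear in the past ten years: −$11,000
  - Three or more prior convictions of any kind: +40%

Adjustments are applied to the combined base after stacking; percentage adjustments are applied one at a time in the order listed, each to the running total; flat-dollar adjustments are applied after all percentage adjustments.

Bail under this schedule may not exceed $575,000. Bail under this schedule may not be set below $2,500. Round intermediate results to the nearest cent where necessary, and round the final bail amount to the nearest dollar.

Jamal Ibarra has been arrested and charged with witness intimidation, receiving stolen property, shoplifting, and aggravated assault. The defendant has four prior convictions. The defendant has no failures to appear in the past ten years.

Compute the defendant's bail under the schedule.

Base amounts from the schedule: witness intimidation $46,000; receiving stolen property $18,500; shoplifting $15,500; aggravated assault $45,250.
Stacking rule: highest base plus 50% of each additional charge. Highest is witness intimidation at $46,000. Additional: $18,500 × 50% = $9,250; $15,500 × 50% = $7,750; $45,250 × 50% = $22,625. Combined base = $46,000 + $39,625 = $85,625.
Three or more prior convictions of any kind (+40%): $85,625 × 1.4 = $119,875.
No failures to appear in the past ten years (−$11,000 flat): $119,875 − $11,000 = $108,875.
$108,875 is within the $575,000 maximum.
$108,875 is at or above the $2,500 minimum.

$108,875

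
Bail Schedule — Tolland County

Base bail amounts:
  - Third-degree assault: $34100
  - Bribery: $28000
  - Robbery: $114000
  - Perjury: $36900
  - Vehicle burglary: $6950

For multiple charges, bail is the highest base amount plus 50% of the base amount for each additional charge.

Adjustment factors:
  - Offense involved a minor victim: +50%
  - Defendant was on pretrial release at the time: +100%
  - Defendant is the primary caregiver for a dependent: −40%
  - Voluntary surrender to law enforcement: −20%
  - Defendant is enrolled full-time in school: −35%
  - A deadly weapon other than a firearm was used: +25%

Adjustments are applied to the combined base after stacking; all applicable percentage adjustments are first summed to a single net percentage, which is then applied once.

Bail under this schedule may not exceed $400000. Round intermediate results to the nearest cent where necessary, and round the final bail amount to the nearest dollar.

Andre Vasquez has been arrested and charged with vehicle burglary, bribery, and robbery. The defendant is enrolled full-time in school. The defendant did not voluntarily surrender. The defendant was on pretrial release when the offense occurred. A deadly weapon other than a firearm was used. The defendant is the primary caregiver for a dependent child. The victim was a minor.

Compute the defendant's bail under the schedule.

$262950

Base amounts from the schedule: vehicle burglary $6950; bribery $28000; robbery $114000.
Stacking rule: highest base plus 50% of each additional charge. Highest is robbery at $114000. Additional: $6950 × 50% = $3475; $28000 × 50% = $14000. Combined base = $114000 + $17475 = $131475.
Net percentage adjustment: +50% +100% −40% −35% +25% = +100%. $131475 × 2 = $262950.
$262950 is within the $400000 maximum.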